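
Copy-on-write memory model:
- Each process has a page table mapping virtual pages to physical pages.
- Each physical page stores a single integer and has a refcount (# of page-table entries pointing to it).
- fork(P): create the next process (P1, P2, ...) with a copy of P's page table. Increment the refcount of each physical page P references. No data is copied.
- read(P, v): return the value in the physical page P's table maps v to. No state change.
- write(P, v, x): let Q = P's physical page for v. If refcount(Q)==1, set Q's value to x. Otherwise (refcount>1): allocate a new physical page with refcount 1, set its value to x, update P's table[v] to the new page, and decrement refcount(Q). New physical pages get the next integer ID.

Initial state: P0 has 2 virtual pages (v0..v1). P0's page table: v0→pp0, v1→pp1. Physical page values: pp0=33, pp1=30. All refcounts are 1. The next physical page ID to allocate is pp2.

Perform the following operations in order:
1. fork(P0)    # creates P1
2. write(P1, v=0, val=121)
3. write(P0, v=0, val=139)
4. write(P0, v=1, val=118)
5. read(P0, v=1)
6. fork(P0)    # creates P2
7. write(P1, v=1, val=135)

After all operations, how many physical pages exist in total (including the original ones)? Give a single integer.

Op 1: fork(P0) -> P1. 2 ppages; refcounts: pp0:2 pp1:2
Op 2: write(P1, v0, 121). refcount(pp0)=2>1 -> COPY to pp2. 3 ppages; refcounts: pp0:1 pp1:2 pp2:1
Op 3: write(P0, v0, 139). refcount(pp0)=1 -> write in place. 3 ppages; refcounts: pp0:1 pp1:2 pp2:1
Op 4: write(P0, v1, 118). refcount(pp1)=2>1 -> COPY to pp3. 4 ppages; refcounts: pp0:1 pp1:1 pp2:1 pp3:1
Op 5: read(P0, v1) -> 118. No state change.
Op 6: fork(P0) -> P2. 4 ppages; refcounts: pp0:2 pp1:1 pp2:1 pp3:2
Op 7: write(P1, v1, 135). refcount(pp1)=1 -> write in place. 4 ppages; refcounts: pp0:2 pp1:1 pp2:1 pp3:2

Answer: 4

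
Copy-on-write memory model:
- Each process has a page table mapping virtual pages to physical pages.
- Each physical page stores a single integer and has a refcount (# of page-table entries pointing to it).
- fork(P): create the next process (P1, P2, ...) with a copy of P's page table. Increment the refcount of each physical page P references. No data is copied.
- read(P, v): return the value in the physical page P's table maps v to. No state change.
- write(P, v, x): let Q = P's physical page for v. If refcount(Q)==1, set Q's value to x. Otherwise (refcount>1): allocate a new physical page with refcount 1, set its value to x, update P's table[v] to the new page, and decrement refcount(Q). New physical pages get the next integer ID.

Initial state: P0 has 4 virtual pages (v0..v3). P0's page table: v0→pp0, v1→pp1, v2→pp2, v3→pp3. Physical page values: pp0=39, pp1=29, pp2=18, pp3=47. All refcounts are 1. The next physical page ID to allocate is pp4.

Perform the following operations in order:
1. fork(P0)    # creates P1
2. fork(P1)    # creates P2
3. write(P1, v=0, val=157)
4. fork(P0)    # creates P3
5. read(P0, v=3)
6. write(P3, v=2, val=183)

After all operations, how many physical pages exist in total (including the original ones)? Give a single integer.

Answer: 6

Derivation:
Op 1: fork(P0) -> P1. 4 ppages; refcounts: pp0:2 pp1:2 pp2:2 pp3:2
Op 2: fork(P1) -> P2. 4 ppages; refcounts: pp0:3 pp1:3 pp2:3 pp3:3
Op 3: write(P1, v0, 157). refcount(pp0)=3>1 -> COPY to pp4. 5 ppages; refcounts: pp0:2 pp1:3 pp2:3 pp3:3 pp4:1
Op 4: fork(P0) -> P3. 5 ppages; refcounts: pp0:3 pp1:4 pp2:4 pp3:4 pp4:1
Op 5: read(P0, v3) -> 47. No state change.
Op 6: write(P3, v2, 183). refcount(pp2)=4>1 -> COPY to pp5. 6 ppages; refcounts: pp0:3 pp1:4 pp2:3 pp3:4 pp4:1 pp5:1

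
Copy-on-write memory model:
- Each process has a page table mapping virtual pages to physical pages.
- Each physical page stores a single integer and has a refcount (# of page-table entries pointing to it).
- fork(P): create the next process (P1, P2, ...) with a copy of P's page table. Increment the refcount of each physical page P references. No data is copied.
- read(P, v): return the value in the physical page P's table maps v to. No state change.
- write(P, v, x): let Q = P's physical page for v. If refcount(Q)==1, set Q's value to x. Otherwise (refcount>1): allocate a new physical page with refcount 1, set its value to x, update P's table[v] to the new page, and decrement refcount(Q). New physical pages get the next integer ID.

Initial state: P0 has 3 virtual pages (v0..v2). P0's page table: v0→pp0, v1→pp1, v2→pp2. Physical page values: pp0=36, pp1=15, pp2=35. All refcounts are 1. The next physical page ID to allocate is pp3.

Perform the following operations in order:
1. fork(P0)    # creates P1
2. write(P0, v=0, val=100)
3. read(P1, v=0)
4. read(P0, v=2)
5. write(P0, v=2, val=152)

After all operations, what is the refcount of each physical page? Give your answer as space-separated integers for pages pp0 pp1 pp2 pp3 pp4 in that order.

Answer: 1 2 1 1 1

Derivation:
Op 1: fork(P0) -> P1. 3 ppages; refcounts: pp0:2 pp1:2 pp2:2
Op 2: write(P0, v0, 100). refcount(pp0)=2>1 -> COPY to pp3. 4 ppages; refcounts: pp0:1 pp1:2 pp2:2 pp3:1
Op 3: read(P1, v0) -> 36. No state change.
Op 4: read(P0, v2) -> 35. No state change.
Op 5: write(P0, v2, 152). refcount(pp2)=2>1 -> COPY to pp4. 5 ppages; refcounts: pp0:1 pp1:2 pp2:1 pp3:1 pp4:1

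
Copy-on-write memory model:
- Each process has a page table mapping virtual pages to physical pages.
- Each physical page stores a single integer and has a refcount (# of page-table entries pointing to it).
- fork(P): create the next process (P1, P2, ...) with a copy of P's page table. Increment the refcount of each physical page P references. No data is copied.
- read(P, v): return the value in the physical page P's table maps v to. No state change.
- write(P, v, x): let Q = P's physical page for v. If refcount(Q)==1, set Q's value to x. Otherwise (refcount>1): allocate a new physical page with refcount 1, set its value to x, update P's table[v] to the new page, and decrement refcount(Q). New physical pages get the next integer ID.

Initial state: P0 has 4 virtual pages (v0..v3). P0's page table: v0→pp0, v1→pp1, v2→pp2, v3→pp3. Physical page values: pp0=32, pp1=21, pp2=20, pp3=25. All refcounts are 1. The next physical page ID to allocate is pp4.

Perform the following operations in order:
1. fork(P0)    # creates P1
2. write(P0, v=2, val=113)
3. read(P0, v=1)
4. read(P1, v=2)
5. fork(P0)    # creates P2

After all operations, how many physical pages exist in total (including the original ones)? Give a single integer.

Answer: 5

Derivation:
Op 1: fork(P0) -> P1. 4 ppages; refcounts: pp0:2 pp1:2 pp2:2 pp3:2
Op 2: write(P0, v2, 113). refcount(pp2)=2>1 -> COPY to pp4. 5 ppages; refcounts: pp0:2 pp1:2 pp2:1 pp3:2 pp4:1
Op 3: read(P0, v1) -> 21. No state change.
Op 4: read(P1, v2) -> 20. No state change.
Op 5: fork(P0) -> P2. 5 ppages; refcounts: pp0:3 pp1:3 pp2:1 pp3:3 pp4:2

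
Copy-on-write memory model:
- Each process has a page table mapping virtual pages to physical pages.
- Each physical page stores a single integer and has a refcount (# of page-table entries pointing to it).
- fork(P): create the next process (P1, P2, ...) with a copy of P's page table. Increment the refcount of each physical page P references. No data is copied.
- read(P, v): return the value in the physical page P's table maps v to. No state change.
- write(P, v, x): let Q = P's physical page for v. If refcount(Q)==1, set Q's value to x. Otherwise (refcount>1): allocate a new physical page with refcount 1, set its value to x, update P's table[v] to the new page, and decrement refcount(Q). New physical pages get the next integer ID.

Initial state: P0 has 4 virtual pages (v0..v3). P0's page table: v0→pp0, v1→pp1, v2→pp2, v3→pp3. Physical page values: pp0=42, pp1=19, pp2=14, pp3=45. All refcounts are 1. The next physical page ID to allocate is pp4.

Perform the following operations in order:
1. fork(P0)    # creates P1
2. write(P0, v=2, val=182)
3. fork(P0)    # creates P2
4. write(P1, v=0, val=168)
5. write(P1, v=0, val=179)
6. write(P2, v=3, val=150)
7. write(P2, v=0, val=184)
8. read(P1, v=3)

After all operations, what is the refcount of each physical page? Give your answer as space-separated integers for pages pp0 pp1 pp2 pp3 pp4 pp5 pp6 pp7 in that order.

Op 1: fork(P0) -> P1. 4 ppages; refcounts: pp0:2 pp1:2 pp2:2 pp3:2
Op 2: write(P0, v2, 182). refcount(pp2)=2>1 -> COPY to pp4. 5 ppages; refcounts: pp0:2 pp1:2 pp2:1 pp3:2 pp4:1
Op 3: fork(P0) -> P2. 5 ppages; refcounts: pp0:3 pp1:3 pp2:1 pp3:3 pp4:2
Op 4: write(P1, v0, 168). refcount(pp0)=3>1 -> COPY to pp5. 6 ppages; refcounts: pp0:2 pp1:3 pp2:1 pp3:3 pp4:2 pp5:1
Op 5: write(P1, v0, 179). refcount(pp5)=1 -> write in place. 6 ppages; refcounts: pp0:2 pp1:3 pp2:1 pp3:3 pp4:2 pp5:1
Op 6: write(P2, v3, 150). refcount(pp3)=3>1 -> COPY to pp6. 7 ppages; refcounts: pp0:2 pp1:3 pp2:1 pp3:2 pp4:2 pp5:1 pp6:1
Op 7: write(P2, v0, 184). refcount(pp0)=2>1 -> COPY to pp7. 8 ppages; refcounts: pp0:1 pp1:3 pp2:1 pp3:2 pp4:2 pp5:1 pp6:1 pp7:1
Op 8: read(P1, v3) -> 45. No state change.

Answer: 1 3 1 2 2 1 1 1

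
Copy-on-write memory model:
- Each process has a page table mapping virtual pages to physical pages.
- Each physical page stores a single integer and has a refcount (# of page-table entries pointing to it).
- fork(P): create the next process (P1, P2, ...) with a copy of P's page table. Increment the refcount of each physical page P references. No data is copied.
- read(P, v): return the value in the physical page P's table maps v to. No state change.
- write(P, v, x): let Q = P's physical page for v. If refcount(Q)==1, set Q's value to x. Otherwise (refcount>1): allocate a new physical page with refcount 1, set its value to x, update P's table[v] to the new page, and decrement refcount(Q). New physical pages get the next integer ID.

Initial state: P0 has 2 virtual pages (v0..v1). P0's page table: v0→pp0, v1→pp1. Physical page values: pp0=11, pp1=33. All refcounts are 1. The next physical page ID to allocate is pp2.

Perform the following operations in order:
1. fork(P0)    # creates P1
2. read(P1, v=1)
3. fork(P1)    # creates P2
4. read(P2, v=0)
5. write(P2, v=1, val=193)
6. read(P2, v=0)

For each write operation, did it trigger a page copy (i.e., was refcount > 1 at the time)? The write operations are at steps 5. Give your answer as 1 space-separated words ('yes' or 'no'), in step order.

Op 1: fork(P0) -> P1. 2 ppages; refcounts: pp0:2 pp1:2
Op 2: read(P1, v1) -> 33. No state change.
Op 3: fork(P1) -> P2. 2 ppages; refcounts: pp0:3 pp1:3
Op 4: read(P2, v0) -> 11. No state change.
Op 5: write(P2, v1, 193). refcount(pp1)=3>1 -> COPY to pp2. 3 ppages; refcounts: pp0:3 pp1:2 pp2:1
Op 6: read(P2, v0) -> 11. No state change.

yes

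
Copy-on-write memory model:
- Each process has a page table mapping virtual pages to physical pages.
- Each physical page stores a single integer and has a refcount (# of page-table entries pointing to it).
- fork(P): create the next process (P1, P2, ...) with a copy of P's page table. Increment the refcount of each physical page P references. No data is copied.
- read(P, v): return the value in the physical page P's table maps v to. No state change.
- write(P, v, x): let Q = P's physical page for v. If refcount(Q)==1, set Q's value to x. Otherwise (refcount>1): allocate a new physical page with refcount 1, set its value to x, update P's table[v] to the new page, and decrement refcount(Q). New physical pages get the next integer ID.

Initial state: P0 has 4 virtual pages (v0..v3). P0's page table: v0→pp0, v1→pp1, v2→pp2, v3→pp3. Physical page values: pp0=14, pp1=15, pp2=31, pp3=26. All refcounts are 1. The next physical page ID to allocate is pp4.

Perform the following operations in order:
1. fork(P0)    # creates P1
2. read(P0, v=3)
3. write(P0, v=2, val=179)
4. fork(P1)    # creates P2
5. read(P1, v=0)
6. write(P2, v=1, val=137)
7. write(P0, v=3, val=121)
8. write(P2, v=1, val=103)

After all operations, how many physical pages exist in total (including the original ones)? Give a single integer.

Op 1: fork(P0) -> P1. 4 ppages; refcounts: pp0:2 pp1:2 pp2:2 pp3:2
Op 2: read(P0, v3) -> 26. No state change.
Op 3: write(P0, v2, 179). refcount(pp2)=2>1 -> COPY to pp4. 5 ppages; refcounts: pp0:2 pp1:2 pp2:1 pp3:2 pp4:1
Op 4: fork(P1) -> P2. 5 ppages; refcounts: pp0:3 pp1:3 pp2:2 pp3:3 pp4:1
Op 5: read(P1, v0) -> 14. No state change.
Op 6: write(P2, v1, 137). refcount(pp1)=3>1 -> COPY to pp5. 6 ppages; refcounts: pp0:3 pp1:2 pp2:2 pp3:3 pp4:1 pp5:1
Op 7: write(P0, v3, 121). refcount(pp3)=3>1 -> COPY to pp6. 7 ppages; refcounts: pp0:3 pp1:2 pp2:2 pp3:2 pp4:1 pp5:1 pp6:1
Op 8: write(P2, v1, 103). refcount(pp5)=1 -> write in place. 7 ppages; refcounts: pp0:3 pp1:2 pp2:2 pp3:2 pp4:1 pp5:1 pp6:1

Answer: 7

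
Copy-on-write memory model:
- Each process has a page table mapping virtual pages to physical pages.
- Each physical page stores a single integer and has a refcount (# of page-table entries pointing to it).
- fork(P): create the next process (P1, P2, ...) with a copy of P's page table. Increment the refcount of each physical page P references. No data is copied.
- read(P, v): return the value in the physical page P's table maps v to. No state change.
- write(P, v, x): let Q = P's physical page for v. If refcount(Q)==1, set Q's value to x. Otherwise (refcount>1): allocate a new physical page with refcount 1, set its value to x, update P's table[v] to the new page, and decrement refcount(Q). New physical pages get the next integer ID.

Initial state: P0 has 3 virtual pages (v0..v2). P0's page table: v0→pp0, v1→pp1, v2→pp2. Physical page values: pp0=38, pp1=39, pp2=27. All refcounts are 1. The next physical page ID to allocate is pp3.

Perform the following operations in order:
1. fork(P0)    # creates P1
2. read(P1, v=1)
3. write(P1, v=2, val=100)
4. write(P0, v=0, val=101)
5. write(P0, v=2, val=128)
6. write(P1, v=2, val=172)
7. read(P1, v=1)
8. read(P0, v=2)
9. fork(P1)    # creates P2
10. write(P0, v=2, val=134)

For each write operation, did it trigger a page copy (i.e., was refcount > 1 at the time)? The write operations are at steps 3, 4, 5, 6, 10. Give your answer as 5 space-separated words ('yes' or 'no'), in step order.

Op 1: fork(P0) -> P1. 3 ppages; refcounts: pp0:2 pp1:2 pp2:2
Op 2: read(P1, v1) -> 39. No state change.
Op 3: write(P1, v2, 100). refcount(pp2)=2>1 -> COPY to pp3. 4 ppages; refcounts: pp0:2 pp1:2 pp2:1 pp3:1
Op 4: write(P0, v0, 101). refcount(pp0)=2>1 -> COPY to pp4. 5 ppages; refcounts: pp0:1 pp1:2 pp2:1 pp3:1 pp4:1
Op 5: write(P0, v2, 128). refcount(pp2)=1 -> write in place. 5 ppages; refcounts: pp0:1 pp1:2 pp2:1 pp3:1 pp4:1
Op 6: write(P1, v2, 172). refcount(pp3)=1 -> write in place. 5 ppages; refcounts: pp0:1 pp1:2 pp2:1 pp3:1 pp4:1
Op 7: read(P1, v1) -> 39. No state change.
Op 8: read(P0, v2) -> 128. No state change.
Op 9: fork(P1) -> P2. 5 ppages; refcounts: pp0:2 pp1:3 pp2:1 pp3:2 pp4:1
Op 10: write(P0, v2, 134). refcount(pp2)=1 -> write in place. 5 ppages; refcounts: pp0:2 pp1:3 pp2:1 pp3:2 pp4:1

yes yes no no no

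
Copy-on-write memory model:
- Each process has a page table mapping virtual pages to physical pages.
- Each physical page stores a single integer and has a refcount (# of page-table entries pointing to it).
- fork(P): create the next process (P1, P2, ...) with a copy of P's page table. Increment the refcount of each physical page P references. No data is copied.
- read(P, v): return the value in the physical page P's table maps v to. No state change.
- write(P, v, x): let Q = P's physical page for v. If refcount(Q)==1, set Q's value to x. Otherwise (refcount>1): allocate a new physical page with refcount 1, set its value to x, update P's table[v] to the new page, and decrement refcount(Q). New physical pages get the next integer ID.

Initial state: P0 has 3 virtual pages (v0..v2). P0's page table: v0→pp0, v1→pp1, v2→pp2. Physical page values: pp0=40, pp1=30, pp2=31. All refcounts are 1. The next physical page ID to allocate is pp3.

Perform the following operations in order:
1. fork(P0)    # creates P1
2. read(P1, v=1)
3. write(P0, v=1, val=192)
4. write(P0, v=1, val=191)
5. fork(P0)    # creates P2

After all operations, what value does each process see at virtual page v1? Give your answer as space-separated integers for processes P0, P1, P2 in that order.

Op 1: fork(P0) -> P1. 3 ppages; refcounts: pp0:2 pp1:2 pp2:2
Op 2: read(P1, v1) -> 30. No state change.
Op 3: write(P0, v1, 192). refcount(pp1)=2>1 -> COPY to pp3. 4 ppages; refcounts: pp0:2 pp1:1 pp2:2 pp3:1
Op 4: write(P0, v1, 191). refcount(pp3)=1 -> write in place. 4 ppages; refcounts: pp0:2 pp1:1 pp2:2 pp3:1
Op 5: fork(P0) -> P2. 4 ppages; refcounts: pp0:3 pp1:1 pp2:3 pp3:2
P0: v1 -> pp3 = 191
P1: v1 -> pp1 = 30
P2: v1 -> pp3 = 191

Answer: 191 30 191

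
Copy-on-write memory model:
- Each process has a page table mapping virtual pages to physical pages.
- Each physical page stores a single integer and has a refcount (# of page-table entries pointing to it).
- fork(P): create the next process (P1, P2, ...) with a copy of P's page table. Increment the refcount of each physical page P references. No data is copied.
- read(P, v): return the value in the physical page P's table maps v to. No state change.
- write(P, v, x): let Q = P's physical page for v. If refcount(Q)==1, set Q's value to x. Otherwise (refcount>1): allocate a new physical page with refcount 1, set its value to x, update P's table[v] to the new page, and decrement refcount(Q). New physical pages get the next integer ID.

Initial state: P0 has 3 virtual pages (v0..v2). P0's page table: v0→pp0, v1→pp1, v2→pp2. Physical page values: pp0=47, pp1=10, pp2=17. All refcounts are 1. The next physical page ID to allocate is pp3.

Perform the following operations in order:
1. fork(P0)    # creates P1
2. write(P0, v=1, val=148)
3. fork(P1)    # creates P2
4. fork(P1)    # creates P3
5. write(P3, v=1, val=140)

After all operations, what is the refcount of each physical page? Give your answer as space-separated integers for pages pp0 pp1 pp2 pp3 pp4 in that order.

Op 1: fork(P0) -> P1. 3 ppages; refcounts: pp0:2 pp1:2 pp2:2
Op 2: write(P0, v1, 148). refcount(pp1)=2>1 -> COPY to pp3. 4 ppages; refcounts: pp0:2 pp1:1 pp2:2 pp3:1
Op 3: fork(P1) -> P2. 4 ppages; refcounts: pp0:3 pp1:2 pp2:3 pp3:1
Op 4: fork(P1) -> P3. 4 ppages; refcounts: pp0:4 pp1:3 pp2:4 pp3:1
Op 5: write(P3, v1, 140). refcount(pp1)=3>1 -> COPY to pp4. 5 ppages; refcounts: pp0:4 pp1:2 pp2:4 pp3:1 pp4:1

Answer: 4 2 4 1 1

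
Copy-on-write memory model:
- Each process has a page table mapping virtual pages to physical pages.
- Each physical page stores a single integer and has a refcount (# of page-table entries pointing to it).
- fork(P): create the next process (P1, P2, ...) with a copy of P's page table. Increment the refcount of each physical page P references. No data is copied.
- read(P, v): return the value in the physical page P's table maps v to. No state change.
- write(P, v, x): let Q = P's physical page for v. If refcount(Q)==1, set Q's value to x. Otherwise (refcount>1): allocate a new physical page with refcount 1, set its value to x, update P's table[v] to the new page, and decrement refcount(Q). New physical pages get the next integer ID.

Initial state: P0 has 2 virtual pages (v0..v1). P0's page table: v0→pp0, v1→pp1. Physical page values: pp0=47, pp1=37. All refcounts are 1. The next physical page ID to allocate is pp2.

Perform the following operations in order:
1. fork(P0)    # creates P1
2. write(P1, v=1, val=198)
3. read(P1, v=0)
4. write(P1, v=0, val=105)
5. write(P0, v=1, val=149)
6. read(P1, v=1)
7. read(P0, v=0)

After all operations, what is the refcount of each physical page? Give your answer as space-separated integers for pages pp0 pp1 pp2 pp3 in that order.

Op 1: fork(P0) -> P1. 2 ppages; refcounts: pp0:2 pp1:2
Op 2: write(P1, v1, 198). refcount(pp1)=2>1 -> COPY to pp2. 3 ppages; refcounts: pp0:2 pp1:1 pp2:1
Op 3: read(P1, v0) -> 47. No state change.
Op 4: write(P1, v0, 105). refcount(pp0)=2>1 -> COPY to pp3. 4 ppages; refcounts: pp0:1 pp1:1 pp2:1 pp3:1
Op 5: write(P0, v1, 149). refcount(pp1)=1 -> write in place. 4 ppages; refcounts: pp0:1 pp1:1 pp2:1 pp3:1
Op 6: read(P1, v1) -> 198. No state change.
Op 7: read(P0, v0) -> 47. No state change.

Answer: 1 1 1 1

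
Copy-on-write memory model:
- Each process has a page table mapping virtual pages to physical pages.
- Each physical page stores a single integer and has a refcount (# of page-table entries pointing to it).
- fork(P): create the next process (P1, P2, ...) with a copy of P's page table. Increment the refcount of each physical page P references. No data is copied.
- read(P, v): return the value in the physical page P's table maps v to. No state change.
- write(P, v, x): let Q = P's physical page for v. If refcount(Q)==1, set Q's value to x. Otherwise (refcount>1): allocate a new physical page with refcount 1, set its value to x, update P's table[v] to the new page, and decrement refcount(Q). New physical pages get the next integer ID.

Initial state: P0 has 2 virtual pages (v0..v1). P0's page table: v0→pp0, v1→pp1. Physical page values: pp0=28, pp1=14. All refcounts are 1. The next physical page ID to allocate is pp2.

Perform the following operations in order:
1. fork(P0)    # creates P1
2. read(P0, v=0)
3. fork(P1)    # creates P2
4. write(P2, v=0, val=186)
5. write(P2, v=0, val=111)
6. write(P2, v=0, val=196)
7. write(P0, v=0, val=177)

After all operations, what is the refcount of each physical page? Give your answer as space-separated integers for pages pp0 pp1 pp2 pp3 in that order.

Answer: 1 3 1 1

Derivation:
Op 1: fork(P0) -> P1. 2 ppages; refcounts: pp0:2 pp1:2
Op 2: read(P0, v0) -> 28. No state change.
Op 3: fork(P1) -> P2. 2 ppages; refcounts: pp0:3 pp1:3
Op 4: write(P2, v0, 186). refcount(pp0)=3>1 -> COPY to pp2. 3 ppages; refcounts: pp0:2 pp1:3 pp2:1
Op 5: write(P2, v0, 111). refcount(pp2)=1 -> write in place. 3 ppages; refcounts: pp0:2 pp1:3 pp2:1
Op 6: write(P2, v0, 196). refcount(pp2)=1 -> write in place. 3 ppages; refcounts: pp0:2 pp1:3 pp2:1
Op 7: write(P0, v0, 177). refcount(pp0)=2>1 -> COPY to pp3. 4 ppages; refcounts: pp0:1 pp1:3 pp2:1 pp3:1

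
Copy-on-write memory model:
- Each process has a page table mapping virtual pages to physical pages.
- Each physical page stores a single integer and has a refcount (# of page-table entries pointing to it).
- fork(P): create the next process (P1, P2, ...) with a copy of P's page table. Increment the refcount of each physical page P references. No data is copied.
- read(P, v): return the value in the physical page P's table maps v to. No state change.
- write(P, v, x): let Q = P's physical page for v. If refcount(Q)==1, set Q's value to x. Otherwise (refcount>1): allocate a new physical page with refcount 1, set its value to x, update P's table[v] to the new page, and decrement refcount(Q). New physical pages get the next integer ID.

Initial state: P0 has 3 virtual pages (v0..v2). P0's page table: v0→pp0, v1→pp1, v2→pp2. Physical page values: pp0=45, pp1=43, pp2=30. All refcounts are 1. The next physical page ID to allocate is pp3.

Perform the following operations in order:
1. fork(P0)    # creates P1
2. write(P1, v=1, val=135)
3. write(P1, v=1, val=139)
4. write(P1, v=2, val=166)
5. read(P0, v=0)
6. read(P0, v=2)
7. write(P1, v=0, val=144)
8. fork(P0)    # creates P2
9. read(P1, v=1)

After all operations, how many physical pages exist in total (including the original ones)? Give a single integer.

Answer: 6

Derivation:
Op 1: fork(P0) -> P1. 3 ppages; refcounts: pp0:2 pp1:2 pp2:2
Op 2: write(P1, v1, 135). refcount(pp1)=2>1 -> COPY to pp3. 4 ppages; refcounts: pp0:2 pp1:1 pp2:2 pp3:1
Op 3: write(P1, v1, 139). refcount(pp3)=1 -> write in place. 4 ppages; refcounts: pp0:2 pp1:1 pp2:2 pp3:1
Op 4: write(P1, v2, 166). refcount(pp2)=2>1 -> COPY to pp4. 5 ppages; refcounts: pp0:2 pp1:1 pp2:1 pp3:1 pp4:1
Op 5: read(P0, v0) -> 45. No state change.
Op 6: read(P0, v2) -> 30. No state change.
Op 7: write(P1, v0, 144). refcount(pp0)=2>1 -> COPY to pp5. 6 ppages; refcounts: pp0:1 pp1:1 pp2:1 pp3:1 pp4:1 pp5:1
Op 8: fork(P0) -> P2. 6 ppages; refcounts: pp0:2 pp1:2 pp2:2 pp3:1 pp4:1 pp5:1
Op 9: read(P1, v1) -> 139. No state change.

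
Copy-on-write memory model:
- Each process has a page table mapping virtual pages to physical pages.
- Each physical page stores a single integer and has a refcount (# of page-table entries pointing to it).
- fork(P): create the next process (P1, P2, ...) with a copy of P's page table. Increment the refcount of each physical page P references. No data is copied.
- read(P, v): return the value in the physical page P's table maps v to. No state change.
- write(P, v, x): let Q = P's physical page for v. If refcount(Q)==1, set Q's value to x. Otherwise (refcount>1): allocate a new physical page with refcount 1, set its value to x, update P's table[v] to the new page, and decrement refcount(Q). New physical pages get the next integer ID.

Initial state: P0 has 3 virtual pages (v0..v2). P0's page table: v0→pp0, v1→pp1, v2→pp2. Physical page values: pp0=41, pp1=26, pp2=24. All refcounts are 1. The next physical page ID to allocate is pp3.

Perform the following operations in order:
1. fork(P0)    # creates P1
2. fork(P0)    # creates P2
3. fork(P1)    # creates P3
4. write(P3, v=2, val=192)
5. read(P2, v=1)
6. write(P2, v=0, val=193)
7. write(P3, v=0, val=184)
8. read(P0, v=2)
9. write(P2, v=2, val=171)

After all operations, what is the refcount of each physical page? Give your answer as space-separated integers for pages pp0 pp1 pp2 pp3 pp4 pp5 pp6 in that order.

Answer: 2 4 2 1 1 1 1

Derivation:
Op 1: fork(P0) -> P1. 3 ppages; refcounts: pp0:2 pp1:2 pp2:2
Op 2: fork(P0) -> P2. 3 ppages; refcounts: pp0:3 pp1:3 pp2:3
Op 3: fork(P1) -> P3. 3 ppages; refcounts: pp0:4 pp1:4 pp2:4
Op 4: write(P3, v2, 192). refcount(pp2)=4>1 -> COPY to pp3. 4 ppages; refcounts: pp0:4 pp1:4 pp2:3 pp3:1
Op 5: read(P2, v1) -> 26. No state change.
Op 6: write(P2, v0, 193). refcount(pp0)=4>1 -> COPY to pp4. 5 ppages; refcounts: pp0:3 pp1:4 pp2:3 pp3:1 pp4:1
Op 7: write(P3, v0, 184). refcount(pp0)=3>1 -> COPY to pp5. 6 ppages; refcounts: pp0:2 pp1:4 pp2:3 pp3:1 pp4:1 pp5:1
Op 8: read(P0, v2) -> 24. No state change.
Op 9: write(P2, v2, 171). refcount(pp2)=3>1 -> COPY to pp6. 7 ppages; refcounts: pp0:2 pp1:4 pp2:2 pp3:1 pp4:1 pp5:1 pp6:1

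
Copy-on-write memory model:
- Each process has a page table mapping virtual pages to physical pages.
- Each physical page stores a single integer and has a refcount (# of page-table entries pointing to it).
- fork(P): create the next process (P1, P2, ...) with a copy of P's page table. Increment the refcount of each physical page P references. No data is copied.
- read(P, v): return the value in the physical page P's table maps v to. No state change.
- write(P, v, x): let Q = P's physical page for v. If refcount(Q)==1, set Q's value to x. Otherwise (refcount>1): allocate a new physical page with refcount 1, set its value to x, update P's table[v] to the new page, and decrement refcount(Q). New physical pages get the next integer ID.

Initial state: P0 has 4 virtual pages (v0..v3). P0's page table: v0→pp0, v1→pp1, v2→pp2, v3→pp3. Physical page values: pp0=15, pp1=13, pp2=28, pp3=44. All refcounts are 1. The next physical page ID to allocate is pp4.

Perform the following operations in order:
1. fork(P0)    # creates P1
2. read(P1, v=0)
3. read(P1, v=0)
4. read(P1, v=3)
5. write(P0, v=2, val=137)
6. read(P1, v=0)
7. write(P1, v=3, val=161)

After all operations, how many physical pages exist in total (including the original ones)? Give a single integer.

Op 1: fork(P0) -> P1. 4 ppages; refcounts: pp0:2 pp1:2 pp2:2 pp3:2
Op 2: read(P1, v0) -> 15. No state change.
Op 3: read(P1, v0) -> 15. No state change.
Op 4: read(P1, v3) -> 44. No state change.
Op 5: write(P0, v2, 137). refcount(pp2)=2>1 -> COPY to pp4. 5 ppages; refcounts: pp0:2 pp1:2 pp2:1 pp3:2 pp4:1
Op 6: read(P1, v0) -> 15. No state change.
Op 7: write(P1, v3, 161). refcount(pp3)=2>1 -> COPY to pp5. 6 ppages; refcounts: pp0:2 pp1:2 pp2:1 pp3:1 pp4:1 pp5:1

Answer: 6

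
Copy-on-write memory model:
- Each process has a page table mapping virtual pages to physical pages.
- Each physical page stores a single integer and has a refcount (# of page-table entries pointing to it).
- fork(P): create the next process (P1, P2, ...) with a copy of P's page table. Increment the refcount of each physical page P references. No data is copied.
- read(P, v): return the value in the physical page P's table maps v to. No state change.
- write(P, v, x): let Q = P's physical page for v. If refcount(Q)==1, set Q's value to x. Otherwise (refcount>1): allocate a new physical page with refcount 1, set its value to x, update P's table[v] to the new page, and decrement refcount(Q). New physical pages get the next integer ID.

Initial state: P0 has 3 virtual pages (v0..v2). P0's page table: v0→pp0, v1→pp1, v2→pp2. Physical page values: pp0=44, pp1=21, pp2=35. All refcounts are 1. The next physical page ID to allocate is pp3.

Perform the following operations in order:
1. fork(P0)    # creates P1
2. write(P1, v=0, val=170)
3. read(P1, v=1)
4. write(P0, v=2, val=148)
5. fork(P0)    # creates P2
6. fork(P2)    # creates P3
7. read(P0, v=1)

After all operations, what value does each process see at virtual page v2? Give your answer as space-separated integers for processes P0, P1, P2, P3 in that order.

Answer: 148 35 148 148

Derivation:
Op 1: fork(P0) -> P1. 3 ppages; refcounts: pp0:2 pp1:2 pp2:2
Op 2: write(P1, v0, 170). refcount(pp0)=2>1 -> COPY to pp3. 4 ppages; refcounts: pp0:1 pp1:2 pp2:2 pp3:1
Op 3: read(P1, v1) -> 21. No state change.
Op 4: write(P0, v2, 148). refcount(pp2)=2>1 -> COPY to pp4. 5 ppages; refcounts: pp0:1 pp1:2 pp2:1 pp3:1 pp4:1
Op 5: fork(P0) -> P2. 5 ppages; refcounts: pp0:2 pp1:3 pp2:1 pp3:1 pp4:2
Op 6: fork(P2) -> P3. 5 ppages; refcounts: pp0:3 pp1:4 pp2:1 pp3:1 pp4:3
Op 7: read(P0, v1) -> 21. No state change.
P0: v2 -> pp4 = 148
P1: v2 -> pp2 = 35
P2: v2 -> pp4 = 148
P3: v2 -> pp4 = 148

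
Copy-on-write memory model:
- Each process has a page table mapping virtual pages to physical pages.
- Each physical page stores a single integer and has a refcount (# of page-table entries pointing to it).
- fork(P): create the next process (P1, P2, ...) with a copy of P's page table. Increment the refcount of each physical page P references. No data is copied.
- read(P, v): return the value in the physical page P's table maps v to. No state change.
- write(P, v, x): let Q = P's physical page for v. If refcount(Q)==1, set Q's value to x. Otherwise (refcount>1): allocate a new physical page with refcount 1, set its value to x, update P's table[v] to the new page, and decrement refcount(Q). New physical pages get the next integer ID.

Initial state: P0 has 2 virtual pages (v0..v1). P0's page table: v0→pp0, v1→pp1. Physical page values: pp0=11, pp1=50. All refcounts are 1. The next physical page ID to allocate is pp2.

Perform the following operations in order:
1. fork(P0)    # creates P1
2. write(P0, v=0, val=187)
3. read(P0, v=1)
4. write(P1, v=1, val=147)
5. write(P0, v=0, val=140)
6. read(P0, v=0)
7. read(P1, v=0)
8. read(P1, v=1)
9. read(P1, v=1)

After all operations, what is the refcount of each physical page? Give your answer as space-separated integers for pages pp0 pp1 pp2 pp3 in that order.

Answer: 1 1 1 1

Derivation:
Op 1: fork(P0) -> P1. 2 ppages; refcounts: pp0:2 pp1:2
Op 2: write(P0, v0, 187). refcount(pp0)=2>1 -> COPY to pp2. 3 ppages; refcounts: pp0:1 pp1:2 pp2:1
Op 3: read(P0, v1) -> 50. No state change.
Op 4: write(P1, v1, 147). refcount(pp1)=2>1 -> COPY to pp3. 4 ppages; refcounts: pp0:1 pp1:1 pp2:1 pp3:1
Op 5: write(P0, v0, 140). refcount(pp2)=1 -> write in place. 4 ppages; refcounts: pp0:1 pp1:1 pp2:1 pp3:1
Op 6: read(P0, v0) -> 140. No state change.
Op 7: read(P1, v0) -> 11. No state change.
Op 8: read(P1, v1) -> 147. No state change.
Op 9: read(P1, v1) -> 147. No state change.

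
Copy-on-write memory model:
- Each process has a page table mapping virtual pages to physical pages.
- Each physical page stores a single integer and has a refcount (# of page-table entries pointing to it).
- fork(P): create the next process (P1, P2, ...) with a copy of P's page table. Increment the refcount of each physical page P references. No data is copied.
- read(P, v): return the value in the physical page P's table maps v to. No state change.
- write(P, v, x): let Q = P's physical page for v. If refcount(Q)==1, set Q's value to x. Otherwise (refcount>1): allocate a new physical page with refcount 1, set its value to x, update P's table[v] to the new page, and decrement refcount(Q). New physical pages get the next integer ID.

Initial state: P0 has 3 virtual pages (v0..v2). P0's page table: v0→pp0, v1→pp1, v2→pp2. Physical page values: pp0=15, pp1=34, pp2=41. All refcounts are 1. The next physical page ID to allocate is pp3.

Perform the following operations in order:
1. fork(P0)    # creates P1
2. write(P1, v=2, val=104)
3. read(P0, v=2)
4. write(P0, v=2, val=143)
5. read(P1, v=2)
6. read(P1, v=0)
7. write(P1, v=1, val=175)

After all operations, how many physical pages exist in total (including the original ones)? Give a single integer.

Answer: 5

Derivation:
Op 1: fork(P0) -> P1. 3 ppages; refcounts: pp0:2 pp1:2 pp2:2
Op 2: write(P1, v2, 104). refcount(pp2)=2>1 -> COPY to pp3. 4 ppages; refcounts: pp0:2 pp1:2 pp2:1 pp3:1
Op 3: read(P0, v2) -> 41. No state change.
Op 4: write(P0, v2, 143). refcount(pp2)=1 -> write in place. 4 ppages; refcounts: pp0:2 pp1:2 pp2:1 pp3:1
Op 5: read(P1, v2) -> 104. No state change.
Op 6: read(P1, v0) -> 15. No state change.
Op 7: write(P1, v1, 175). refcount(pp1)=2>1 -> COPY to pp4. 5 ppages; refcounts: pp0:2 pp1:1 pp2:1 pp3:1 pp4:1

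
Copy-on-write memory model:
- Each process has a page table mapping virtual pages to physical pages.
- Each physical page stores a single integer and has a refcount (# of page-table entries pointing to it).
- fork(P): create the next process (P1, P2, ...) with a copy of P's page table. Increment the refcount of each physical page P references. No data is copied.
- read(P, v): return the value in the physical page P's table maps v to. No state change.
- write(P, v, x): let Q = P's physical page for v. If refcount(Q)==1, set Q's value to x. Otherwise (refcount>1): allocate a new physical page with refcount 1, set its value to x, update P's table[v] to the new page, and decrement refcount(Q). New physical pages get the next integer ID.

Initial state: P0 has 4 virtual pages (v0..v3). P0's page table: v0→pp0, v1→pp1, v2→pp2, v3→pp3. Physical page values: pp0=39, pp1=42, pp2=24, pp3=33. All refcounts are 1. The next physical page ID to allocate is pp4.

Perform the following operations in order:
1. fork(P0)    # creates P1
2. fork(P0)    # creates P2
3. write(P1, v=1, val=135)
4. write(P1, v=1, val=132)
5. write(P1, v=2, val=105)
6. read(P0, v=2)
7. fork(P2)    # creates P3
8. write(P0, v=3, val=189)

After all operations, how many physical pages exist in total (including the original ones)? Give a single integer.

Answer: 7

Derivation:
Op 1: fork(P0) -> P1. 4 ppages; refcounts: pp0:2 pp1:2 pp2:2 pp3:2
Op 2: fork(P0) -> P2. 4 ppages; refcounts: pp0:3 pp1:3 pp2:3 pp3:3
Op 3: write(P1, v1, 135). refcount(pp1)=3>1 -> COPY to pp4. 5 ppages; refcounts: pp0:3 pp1:2 pp2:3 pp3:3 pp4:1
Op 4: write(P1, v1, 132). refcount(pp4)=1 -> write in place. 5 ppages; refcounts: pp0:3 pp1:2 pp2:3 pp3:3 pp4:1
Op 5: write(P1, v2, 105). refcount(pp2)=3>1 -> COPY to pp5. 6 ppages; refcounts: pp0:3 pp1:2 pp2:2 pp3:3 pp4:1 pp5:1
Op 6: read(P0, v2) -> 24. No state change.
Op 7: fork(P2) -> P3. 6 ppages; refcounts: pp0:4 pp1:3 pp2:3 pp3:4 pp4:1 pp5:1
Op 8: write(P0, v3, 189). refcount(pp3)=4>1 -> COPY to pp6. 7 ppages; refcounts: pp0:4 pp1:3 pp2:3 pp3:3 pp4:1 pp5:1 pp6:1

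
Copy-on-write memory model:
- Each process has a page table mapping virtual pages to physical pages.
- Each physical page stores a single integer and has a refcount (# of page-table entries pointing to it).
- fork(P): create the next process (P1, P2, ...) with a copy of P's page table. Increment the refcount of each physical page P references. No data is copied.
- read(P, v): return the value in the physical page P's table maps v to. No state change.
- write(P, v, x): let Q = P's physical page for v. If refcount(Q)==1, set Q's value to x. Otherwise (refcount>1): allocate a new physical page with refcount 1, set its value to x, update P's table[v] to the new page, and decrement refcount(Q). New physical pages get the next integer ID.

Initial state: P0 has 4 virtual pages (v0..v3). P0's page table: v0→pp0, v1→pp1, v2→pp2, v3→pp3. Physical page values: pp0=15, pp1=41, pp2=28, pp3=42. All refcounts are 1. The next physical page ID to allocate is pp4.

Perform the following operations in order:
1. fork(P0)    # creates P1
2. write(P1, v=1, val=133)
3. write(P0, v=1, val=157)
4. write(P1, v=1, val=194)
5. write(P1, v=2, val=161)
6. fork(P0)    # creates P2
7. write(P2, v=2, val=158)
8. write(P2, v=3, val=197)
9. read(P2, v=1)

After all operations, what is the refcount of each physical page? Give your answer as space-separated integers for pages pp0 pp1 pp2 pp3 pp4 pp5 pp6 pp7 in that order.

Answer: 3 2 1 2 1 1 1 1

Derivation:
Op 1: fork(P0) -> P1. 4 ppages; refcounts: pp0:2 pp1:2 pp2:2 pp3:2
Op 2: write(P1, v1, 133). refcount(pp1)=2>1 -> COPY to pp4. 5 ppages; refcounts: pp0:2 pp1:1 pp2:2 pp3:2 pp4:1
Op 3: write(P0, v1, 157). refcount(pp1)=1 -> write in place. 5 ppages; refcounts: pp0:2 pp1:1 pp2:2 pp3:2 pp4:1
Op 4: write(P1, v1, 194). refcount(pp4)=1 -> write in place. 5 ppages; refcounts: pp0:2 pp1:1 pp2:2 pp3:2 pp4:1
Op 5: write(P1, v2, 161). refcount(pp2)=2>1 -> COPY to pp5. 6 ppages; refcounts: pp0:2 pp1:1 pp2:1 pp3:2 pp4:1 pp5:1
Op 6: fork(P0) -> P2. 6 ppages; refcounts: pp0:3 pp1:2 pp2:2 pp3:3 pp4:1 pp5:1
Op 7: write(P2, v2, 158). refcount(pp2)=2>1 -> COPY to pp6. 7 ppages; refcounts: pp0:3 pp1:2 pp2:1 pp3:3 pp4:1 pp5:1 pp6:1
Op 8: write(P2, v3, 197). refcount(pp3)=3>1 -> COPY to pp7. 8 ppages; refcounts: pp0:3 pp1:2 pp2:1 pp3:2 pp4:1 pp5:1 pp6:1 pp7:1
Op 9: read(P2, v1) -> 157. No state change.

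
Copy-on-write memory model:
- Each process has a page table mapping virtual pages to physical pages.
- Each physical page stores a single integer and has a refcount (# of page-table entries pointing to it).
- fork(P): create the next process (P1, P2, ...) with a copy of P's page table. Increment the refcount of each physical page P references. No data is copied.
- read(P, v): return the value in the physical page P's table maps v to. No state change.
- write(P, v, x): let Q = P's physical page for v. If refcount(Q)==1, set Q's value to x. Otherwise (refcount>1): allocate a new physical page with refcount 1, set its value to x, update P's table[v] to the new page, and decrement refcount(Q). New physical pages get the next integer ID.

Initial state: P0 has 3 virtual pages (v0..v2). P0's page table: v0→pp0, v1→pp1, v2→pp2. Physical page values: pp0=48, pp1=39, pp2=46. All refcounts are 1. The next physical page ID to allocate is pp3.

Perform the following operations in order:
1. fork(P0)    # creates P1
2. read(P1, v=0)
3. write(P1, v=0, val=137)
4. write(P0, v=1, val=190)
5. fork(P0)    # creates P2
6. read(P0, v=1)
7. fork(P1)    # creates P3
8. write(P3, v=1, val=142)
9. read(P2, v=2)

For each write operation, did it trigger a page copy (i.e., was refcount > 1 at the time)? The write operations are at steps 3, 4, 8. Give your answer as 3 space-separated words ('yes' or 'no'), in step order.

Op 1: fork(P0) -> P1. 3 ppages; refcounts: pp0:2 pp1:2 pp2:2
Op 2: read(P1, v0) -> 48. No state change.
Op 3: write(P1, v0, 137). refcount(pp0)=2>1 -> COPY to pp3. 4 ppages; refcounts: pp0:1 pp1:2 pp2:2 pp3:1
Op 4: write(P0, v1, 190). refcount(pp1)=2>1 -> COPY to pp4. 5 ppages; refcounts: pp0:1 pp1:1 pp2:2 pp3:1 pp4:1
Op 5: fork(P0) -> P2. 5 ppages; refcounts: pp0:2 pp1:1 pp2:3 pp3:1 pp4:2
Op 6: read(P0, v1) -> 190. No state change.
Op 7: fork(P1) -> P3. 5 ppages; refcounts: pp0:2 pp1:2 pp2:4 pp3:2 pp4:2
Op 8: write(P3, v1, 142). refcount(pp1)=2>1 -> COPY to pp5. 6 ppages; refcounts: pp0:2 pp1:1 pp2:4 pp3:2 pp4:2 pp5:1
Op 9: read(P2, v2) -> 46. No state change.

yes yes yes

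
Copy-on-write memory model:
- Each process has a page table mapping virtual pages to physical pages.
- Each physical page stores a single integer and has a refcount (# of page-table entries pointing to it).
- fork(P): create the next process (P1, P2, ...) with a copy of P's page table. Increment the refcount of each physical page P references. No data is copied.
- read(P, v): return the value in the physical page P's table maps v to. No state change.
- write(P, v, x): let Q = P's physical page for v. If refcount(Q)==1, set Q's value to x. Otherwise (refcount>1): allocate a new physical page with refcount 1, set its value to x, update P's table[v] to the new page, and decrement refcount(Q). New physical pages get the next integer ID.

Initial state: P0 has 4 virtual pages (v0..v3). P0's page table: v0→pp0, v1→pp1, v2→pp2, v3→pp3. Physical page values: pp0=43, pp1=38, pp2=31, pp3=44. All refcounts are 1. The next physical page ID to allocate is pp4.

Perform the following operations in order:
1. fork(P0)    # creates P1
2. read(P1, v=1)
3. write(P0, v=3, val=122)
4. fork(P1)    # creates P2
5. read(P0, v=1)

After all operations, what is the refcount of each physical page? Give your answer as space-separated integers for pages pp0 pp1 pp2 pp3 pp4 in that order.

Answer: 3 3 3 2 1

Derivation:
Op 1: fork(P0) -> P1. 4 ppages; refcounts: pp0:2 pp1:2 pp2:2 pp3:2
Op 2: read(P1, v1) -> 38. No state change.
Op 3: write(P0, v3, 122). refcount(pp3)=2>1 -> COPY to pp4. 5 ppages; refcounts: pp0:2 pp1:2 pp2:2 pp3:1 pp4:1
Op 4: fork(P1) -> P2. 5 ppages; refcounts: pp0:3 pp1:3 pp2:3 pp3:2 pp4:1
Op 5: read(P0, v1) -> 38. No state change.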